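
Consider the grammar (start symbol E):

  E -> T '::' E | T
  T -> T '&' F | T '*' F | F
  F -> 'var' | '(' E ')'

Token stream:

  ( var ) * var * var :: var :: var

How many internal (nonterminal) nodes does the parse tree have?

16

[E [T [T [T [F ( [E [T [F var]]] )]] * [F var]] * [F var]] :: [E [T [F var]] :: [E [T [F var]]]]]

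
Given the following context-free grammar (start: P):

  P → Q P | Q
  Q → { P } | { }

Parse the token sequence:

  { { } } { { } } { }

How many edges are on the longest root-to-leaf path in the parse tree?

5

[P [Q { [P [Q { }]] }] [P [Q { [P [Q { }]] }] [P [Q { }]]]]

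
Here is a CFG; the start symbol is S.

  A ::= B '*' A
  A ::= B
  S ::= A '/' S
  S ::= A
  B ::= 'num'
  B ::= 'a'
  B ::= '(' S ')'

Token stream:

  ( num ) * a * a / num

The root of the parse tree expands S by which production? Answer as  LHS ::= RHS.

S ::= A '/' S

[S [A [B ( [S [A [B num]]] )] * [A [B a] * [A [B a]]]] / [S [A [B num]]]]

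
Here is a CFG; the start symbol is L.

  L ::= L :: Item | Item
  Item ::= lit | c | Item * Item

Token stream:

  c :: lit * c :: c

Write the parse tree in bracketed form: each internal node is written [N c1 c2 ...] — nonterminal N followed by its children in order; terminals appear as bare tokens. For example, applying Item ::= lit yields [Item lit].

L
L :: Item
L :: Item :: Item
Item :: Item :: Item
c :: Item :: Item
c :: Item * Item :: Item
c :: lit * Item :: Item
c :: lit * c :: Item
c :: lit * c :: c

[L [L [L [Item c]] :: [Item [Item lit] * [Item c]]] :: [Item c]]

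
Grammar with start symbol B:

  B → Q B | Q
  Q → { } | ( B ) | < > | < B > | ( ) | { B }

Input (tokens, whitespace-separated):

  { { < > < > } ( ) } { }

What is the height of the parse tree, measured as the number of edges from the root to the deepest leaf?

[B [Q { [B [Q { [B [Q < >] [B [Q < >]]] }] [B [Q ( )]]] }] [B [Q { }]]]

7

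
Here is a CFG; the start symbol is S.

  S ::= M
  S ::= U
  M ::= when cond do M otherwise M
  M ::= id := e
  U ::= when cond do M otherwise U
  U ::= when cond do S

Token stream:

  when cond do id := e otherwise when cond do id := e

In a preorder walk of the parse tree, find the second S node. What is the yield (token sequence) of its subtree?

id := e

[S [U when cond do [M id := e] otherwise [U when cond do [S [M id := e]]]]]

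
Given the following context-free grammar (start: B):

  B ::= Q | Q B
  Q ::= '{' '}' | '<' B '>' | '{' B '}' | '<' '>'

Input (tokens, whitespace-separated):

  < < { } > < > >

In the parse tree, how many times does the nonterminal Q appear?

[B [Q < [B [Q < [B [Q { }]] >] [B [Q < >]]] >]]

4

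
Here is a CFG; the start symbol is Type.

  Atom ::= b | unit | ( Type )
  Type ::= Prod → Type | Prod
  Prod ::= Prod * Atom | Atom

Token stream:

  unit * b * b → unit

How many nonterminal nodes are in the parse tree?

10

[Type [Prod [Prod [Prod [Atom unit]] * [Atom b]] * [Atom b]] → [Type [Prod [Atom unit]]]]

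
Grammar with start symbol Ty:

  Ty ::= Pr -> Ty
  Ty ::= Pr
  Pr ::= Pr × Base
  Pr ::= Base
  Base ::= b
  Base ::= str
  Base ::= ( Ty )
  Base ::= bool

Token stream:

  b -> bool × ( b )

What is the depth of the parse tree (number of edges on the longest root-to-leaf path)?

[Ty [Pr [Base b]] -> [Ty [Pr [Pr [Base bool]] × [Base ( [Ty [Pr [Base b]]] )]]]]

7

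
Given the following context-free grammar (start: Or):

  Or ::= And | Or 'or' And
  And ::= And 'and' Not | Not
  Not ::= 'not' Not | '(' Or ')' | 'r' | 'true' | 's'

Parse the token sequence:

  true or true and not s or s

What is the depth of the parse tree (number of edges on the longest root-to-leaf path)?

[Or [Or [Or [And [Not true]]] or [And [And [Not true]] and [Not not [Not s]]]] or [And [Not s]]]

5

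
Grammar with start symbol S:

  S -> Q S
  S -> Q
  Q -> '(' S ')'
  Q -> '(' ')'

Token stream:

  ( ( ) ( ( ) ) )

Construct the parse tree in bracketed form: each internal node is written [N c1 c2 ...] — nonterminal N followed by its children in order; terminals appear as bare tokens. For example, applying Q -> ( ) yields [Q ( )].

S
Q
( S )
( Q S )
( ( ) S )
( ( ) Q )
( ( ) ( S ) )
( ( ) ( Q ) )
( ( ) ( ( ) ) )

[S [Q ( [S [Q ( )] [S [Q ( [S [Q ( )]] )]]] )]]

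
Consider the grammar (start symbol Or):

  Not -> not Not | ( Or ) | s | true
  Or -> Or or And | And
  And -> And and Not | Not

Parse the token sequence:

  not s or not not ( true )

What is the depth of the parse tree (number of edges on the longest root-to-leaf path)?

8

[Or [Or [And [Not not [Not s]]]] or [And [Not not [Not not [Not ( [Or [And [Not true]]] )]]]]]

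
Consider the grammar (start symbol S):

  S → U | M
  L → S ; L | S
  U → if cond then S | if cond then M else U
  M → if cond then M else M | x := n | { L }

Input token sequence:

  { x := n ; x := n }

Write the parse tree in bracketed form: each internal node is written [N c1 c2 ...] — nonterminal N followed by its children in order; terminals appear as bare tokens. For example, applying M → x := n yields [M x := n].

S
M
{ L }
{ S ; L }
{ M ; L }
{ x := n ; L }
{ x := n ; S }
{ x := n ; M }
{ x := n ; x := n }

[S [M { [L [S [M x := n]] ; [L [S [M x := n]]]] }]]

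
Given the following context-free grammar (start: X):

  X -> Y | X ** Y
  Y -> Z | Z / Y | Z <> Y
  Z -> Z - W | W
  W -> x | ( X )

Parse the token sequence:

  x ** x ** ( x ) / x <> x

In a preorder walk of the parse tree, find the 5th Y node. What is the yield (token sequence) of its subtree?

[X [X [X [Y [Z [W x]]]] ** [Y [Z [W x]]]] ** [Y [Z [W ( [X [Y [Z [W x]]]] )]] / [Y [Z [W x]] <> [Y [Z [W x]]]]]]

x <> x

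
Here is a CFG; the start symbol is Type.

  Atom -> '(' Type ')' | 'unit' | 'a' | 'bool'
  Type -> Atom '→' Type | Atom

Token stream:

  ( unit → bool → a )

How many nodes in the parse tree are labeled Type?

[Type [Atom ( [Type [Atom unit] → [Type [Atom bool] → [Type [Atom a]]]] )]]

4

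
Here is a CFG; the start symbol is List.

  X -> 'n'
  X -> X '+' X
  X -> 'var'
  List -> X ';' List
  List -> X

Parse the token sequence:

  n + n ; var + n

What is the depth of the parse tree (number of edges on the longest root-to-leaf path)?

4

[List [X [X n] + [X n]] ; [List [X [X var] + [X n]]]]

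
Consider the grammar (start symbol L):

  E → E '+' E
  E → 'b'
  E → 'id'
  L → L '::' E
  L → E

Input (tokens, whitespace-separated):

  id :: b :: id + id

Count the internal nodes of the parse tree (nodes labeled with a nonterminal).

8

[L [L [L [E id]] :: [E b]] :: [E [E id] + [E id]]]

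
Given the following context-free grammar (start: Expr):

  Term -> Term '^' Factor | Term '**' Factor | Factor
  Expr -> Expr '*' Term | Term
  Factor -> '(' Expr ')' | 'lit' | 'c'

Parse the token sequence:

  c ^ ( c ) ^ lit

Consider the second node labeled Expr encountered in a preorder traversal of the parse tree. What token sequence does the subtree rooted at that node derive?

c

[Expr [Term [Term [Term [Factor c]] ^ [Factor ( [Expr [Term [Factor c]]] )]] ^ [Factor lit]]]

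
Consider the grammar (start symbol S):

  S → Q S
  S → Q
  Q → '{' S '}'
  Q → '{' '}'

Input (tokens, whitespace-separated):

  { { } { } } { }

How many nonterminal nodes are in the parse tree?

8

[S [Q { [S [Q { }] [S [Q { }]]] }] [S [Q { }]]]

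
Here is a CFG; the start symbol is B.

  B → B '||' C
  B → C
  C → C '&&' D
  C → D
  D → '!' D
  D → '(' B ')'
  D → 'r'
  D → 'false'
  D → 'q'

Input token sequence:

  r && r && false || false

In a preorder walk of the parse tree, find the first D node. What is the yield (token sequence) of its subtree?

[B [B [C [C [C [D r]] && [D r]] && [D false]]] || [C [D false]]]

r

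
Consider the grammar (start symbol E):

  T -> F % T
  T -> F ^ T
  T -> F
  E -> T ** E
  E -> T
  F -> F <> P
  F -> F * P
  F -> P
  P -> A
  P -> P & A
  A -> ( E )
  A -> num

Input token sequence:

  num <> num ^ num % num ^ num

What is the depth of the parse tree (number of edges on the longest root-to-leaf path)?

[E [T [F [F [P [A num]]] <> [P [A num]]] ^ [T [F [P [A num]]] % [T [F [P [A num]]] ^ [T [F [P [A num]]]]]]]]

8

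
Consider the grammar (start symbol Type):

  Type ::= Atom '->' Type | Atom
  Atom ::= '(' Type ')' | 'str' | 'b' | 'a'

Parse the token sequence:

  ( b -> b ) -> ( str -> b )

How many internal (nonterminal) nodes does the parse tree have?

12

[Type [Atom ( [Type [Atom b] -> [Type [Atom b]]] )] -> [Type [Atom ( [Type [Atom str] -> [Type [Atom b]]] )]]]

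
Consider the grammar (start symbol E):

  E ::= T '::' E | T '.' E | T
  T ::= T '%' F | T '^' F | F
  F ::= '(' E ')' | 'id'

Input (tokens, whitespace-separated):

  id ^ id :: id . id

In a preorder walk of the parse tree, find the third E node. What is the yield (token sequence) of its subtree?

[E [T [T [F id]] ^ [F id]] :: [E [T [F id]] . [E [T [F id]]]]]

id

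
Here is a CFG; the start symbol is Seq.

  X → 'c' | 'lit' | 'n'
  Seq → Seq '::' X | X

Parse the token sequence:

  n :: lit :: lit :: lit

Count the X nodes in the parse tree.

[Seq [Seq [Seq [Seq [X n]] :: [X lit]] :: [X lit]] :: [X lit]]

4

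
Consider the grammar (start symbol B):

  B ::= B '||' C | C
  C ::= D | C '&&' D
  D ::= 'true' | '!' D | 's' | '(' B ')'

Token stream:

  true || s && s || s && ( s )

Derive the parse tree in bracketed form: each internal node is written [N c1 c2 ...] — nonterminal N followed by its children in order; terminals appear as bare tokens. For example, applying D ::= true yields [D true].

[B [B [B [C [D true]]] || [C [C [D s]] && [D s]]] || [C [C [D s]] && [D ( [B [C [D s]]] )]]]

B
B || C
B || C || C
C || C || C
D || C || C
true || C || C
true || C && D || C
true || D && D || C
true || s && D || C
true || s && s || C
true || s && s || C && D
true || s && s || D && D
true || s && s || s && D
true || s && s || s && ( B )
true || s && s || s && ( C )
true || s && s || s && ( D )
true || s && s || s && ( s )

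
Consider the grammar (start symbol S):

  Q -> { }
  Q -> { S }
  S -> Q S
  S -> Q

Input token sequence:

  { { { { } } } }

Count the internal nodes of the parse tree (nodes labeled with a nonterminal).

8

[S [Q { [S [Q { [S [Q { [S [Q { }]] }]] }]] }]]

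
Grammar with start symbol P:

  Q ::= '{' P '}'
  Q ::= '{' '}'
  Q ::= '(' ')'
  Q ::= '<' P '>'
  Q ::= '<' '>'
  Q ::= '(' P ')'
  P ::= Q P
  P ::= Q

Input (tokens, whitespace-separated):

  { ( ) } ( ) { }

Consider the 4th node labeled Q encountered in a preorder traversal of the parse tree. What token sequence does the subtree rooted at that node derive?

[P [Q { [P [Q ( )]] }] [P [Q ( )] [P [Q { }]]]]

{ }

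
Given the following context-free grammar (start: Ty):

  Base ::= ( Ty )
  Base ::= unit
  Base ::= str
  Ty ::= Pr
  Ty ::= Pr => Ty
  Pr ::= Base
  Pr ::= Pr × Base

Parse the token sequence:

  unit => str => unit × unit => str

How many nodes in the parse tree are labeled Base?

[Ty [Pr [Base unit]] => [Ty [Pr [Base str]] => [Ty [Pr [Pr [Base unit]] × [Base unit]] => [Ty [Pr [Base str]]]]]]

5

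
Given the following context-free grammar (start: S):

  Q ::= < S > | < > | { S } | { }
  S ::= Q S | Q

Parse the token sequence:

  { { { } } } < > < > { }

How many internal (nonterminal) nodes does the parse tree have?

12

[S [Q { [S [Q { [S [Q { }]] }]] }] [S [Q < >] [S [Q < >] [S [Q { }]]]]]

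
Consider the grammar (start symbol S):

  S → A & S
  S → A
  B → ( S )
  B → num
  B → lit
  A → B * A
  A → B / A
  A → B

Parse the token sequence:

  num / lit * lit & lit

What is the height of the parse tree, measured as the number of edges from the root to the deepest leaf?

5

[S [A [B num] / [A [B lit] * [A [B lit]]]] & [S [A [B lit]]]]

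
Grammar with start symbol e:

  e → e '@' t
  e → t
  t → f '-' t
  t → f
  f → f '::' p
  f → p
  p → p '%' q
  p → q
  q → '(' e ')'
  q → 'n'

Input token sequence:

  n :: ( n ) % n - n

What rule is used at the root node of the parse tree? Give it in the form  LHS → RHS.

e → t

[e [t [f [f [p [q n]]] :: [p [p [q ( [e [t [f [p [q n]]]]] )]] % [q n]]] - [t [f [p [q n]]]]]]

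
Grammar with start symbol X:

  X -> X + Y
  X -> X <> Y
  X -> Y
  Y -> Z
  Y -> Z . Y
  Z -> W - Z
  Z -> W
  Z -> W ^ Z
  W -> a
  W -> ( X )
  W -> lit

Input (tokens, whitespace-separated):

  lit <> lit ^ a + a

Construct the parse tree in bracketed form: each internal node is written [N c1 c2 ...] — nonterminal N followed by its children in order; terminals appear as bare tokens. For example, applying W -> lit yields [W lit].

[X [X [X [Y [Z [W lit]]]] <> [Y [Z [W lit] ^ [Z [W a]]]]] + [Y [Z [W a]]]]

X
X + Y
X <> Y + Y
Y <> Y + Y
Z <> Y + Y
W <> Y + Y
lit <> Y + Y
lit <> Z + Y
lit <> W ^ Z + Y
lit <> lit ^ Z + Y
lit <> lit ^ W + Y
lit <> lit ^ a + Y
lit <> lit ^ a + Z
lit <> lit ^ a + W
lit <> lit ^ a + a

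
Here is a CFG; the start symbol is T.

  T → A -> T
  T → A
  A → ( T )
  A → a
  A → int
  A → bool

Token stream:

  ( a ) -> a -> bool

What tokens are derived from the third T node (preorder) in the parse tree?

a -> bool

[T [A ( [T [A a]] )] -> [T [A a] -> [T [A bool]]]]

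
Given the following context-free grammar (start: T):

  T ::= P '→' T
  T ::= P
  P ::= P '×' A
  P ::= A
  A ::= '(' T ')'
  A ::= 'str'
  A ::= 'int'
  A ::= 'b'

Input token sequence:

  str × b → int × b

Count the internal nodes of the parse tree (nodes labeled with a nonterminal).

10

[T [P [P [A str]] × [A b]] → [T [P [P [A int]] × [A b]]]]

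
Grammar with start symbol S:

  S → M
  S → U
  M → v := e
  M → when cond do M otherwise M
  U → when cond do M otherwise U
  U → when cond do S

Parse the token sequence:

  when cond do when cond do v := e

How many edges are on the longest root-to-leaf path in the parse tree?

6

[S [U when cond do [S [U when cond do [S [M v := e]]]]]]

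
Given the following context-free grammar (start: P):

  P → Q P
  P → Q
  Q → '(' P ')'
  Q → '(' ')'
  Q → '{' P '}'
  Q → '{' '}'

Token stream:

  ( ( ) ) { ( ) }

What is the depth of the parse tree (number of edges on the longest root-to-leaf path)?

[P [Q ( [P [Q ( )]] )] [P [Q { [P [Q ( )]] }]]]

5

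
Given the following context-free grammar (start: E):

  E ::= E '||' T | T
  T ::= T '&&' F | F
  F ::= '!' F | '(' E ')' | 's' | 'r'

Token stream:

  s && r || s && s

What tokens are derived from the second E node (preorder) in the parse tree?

[E [E [T [T [F s]] && [F r]]] || [T [T [F s]] && [F s]]]

s && r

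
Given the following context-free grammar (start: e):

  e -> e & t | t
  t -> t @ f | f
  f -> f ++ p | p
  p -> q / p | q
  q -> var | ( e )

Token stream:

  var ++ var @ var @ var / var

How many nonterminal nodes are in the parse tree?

18

[e [t [t [t [f [f [p [q var]]] ++ [p [q var]]]] @ [f [p [q var]]]] @ [f [p [q var] / [p [q var]]]]]]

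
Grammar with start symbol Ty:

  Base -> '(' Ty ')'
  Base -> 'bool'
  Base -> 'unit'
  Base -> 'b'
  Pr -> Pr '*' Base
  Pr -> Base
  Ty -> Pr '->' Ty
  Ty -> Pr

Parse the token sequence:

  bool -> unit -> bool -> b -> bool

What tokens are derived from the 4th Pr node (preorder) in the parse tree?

b

[Ty [Pr [Base bool]] -> [Ty [Pr [Base unit]] -> [Ty [Pr [Base bool]] -> [Ty [Pr [Base b]] -> [Ty [Pr [Base bool]]]]]]]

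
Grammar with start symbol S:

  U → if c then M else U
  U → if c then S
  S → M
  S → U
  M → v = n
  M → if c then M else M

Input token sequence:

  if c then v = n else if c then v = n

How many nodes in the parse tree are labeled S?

[S [U if c then [M v = n] else [U if c then [S [M v = n]]]]]

2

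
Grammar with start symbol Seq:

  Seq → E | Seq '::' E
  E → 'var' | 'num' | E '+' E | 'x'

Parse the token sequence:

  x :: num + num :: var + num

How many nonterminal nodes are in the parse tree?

10

[Seq [Seq [Seq [E x]] :: [E [E num] + [E num]]] :: [E [E var] + [E num]]]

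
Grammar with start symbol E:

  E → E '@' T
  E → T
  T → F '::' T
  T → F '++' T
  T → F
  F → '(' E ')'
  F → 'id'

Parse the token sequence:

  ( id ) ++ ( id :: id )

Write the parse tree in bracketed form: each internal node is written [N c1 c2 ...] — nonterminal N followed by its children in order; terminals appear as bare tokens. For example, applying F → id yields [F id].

[E [T [F ( [E [T [F id]]] )] ++ [T [F ( [E [T [F id] :: [T [F id]]]] )]]]]

E
T
F ++ T
( E ) ++ T
( T ) ++ T
( F ) ++ T
( id ) ++ T
( id ) ++ F
( id ) ++ ( E )
( id ) ++ ( T )
( id ) ++ ( F :: T )
( id ) ++ ( id :: T )
( id ) ++ ( id :: F )
( id ) ++ ( id :: id )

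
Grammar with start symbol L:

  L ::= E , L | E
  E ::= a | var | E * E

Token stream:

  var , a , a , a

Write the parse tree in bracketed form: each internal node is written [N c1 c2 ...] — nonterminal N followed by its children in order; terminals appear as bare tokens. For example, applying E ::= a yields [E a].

L
E , L
var , L
var , E , L
var , a , L
var , a , E , L
var , a , a , L
var , a , a , E
var , a , a , a

[L [E var] , [L [E a] , [L [E a] , [L [E a]]]]]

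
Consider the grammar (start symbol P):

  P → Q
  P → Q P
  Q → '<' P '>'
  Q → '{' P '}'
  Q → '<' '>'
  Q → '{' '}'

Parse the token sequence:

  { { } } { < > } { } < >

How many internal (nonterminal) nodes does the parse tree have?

[P [Q { [P [Q { }]] }] [P [Q { [P [Q < >]] }] [P [Q { }] [P [Q < >]]]]]

12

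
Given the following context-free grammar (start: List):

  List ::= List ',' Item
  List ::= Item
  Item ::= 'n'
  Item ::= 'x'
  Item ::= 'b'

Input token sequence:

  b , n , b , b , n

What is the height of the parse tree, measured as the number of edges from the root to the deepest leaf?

[List [List [List [List [List [Item b]] , [Item n]] , [Item b]] , [Item b]] , [Item n]]

6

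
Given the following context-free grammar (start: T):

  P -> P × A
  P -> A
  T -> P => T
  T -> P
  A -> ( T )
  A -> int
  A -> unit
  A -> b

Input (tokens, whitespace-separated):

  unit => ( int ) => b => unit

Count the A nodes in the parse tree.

[T [P [A unit]] => [T [P [A ( [T [P [A int]]] )]] => [T [P [A b]] => [T [P [A unit]]]]]]

5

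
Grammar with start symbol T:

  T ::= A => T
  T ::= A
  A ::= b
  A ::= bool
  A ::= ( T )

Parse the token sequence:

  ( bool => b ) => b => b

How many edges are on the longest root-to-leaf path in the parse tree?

[T [A ( [T [A bool] => [T [A b]]] )] => [T [A b] => [T [A b]]]]

5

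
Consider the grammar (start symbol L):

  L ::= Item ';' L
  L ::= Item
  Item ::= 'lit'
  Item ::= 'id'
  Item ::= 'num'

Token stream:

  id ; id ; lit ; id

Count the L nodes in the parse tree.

4

[L [Item id] ; [L [Item id] ; [L [Item lit] ; [L [Item id]]]]]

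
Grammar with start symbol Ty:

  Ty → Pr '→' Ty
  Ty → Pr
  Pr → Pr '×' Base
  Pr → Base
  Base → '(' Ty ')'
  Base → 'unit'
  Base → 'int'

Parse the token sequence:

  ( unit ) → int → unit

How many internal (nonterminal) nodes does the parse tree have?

[Ty [Pr [Base ( [Ty [Pr [Base unit]]] )]] → [Ty [Pr [Base int]] → [Ty [Pr [Base unit]]]]]

12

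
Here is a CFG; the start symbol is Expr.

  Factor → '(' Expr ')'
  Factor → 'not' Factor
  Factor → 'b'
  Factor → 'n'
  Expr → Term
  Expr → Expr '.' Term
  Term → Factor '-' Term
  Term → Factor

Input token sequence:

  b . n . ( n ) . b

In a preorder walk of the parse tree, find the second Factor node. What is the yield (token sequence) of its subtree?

n

[Expr [Expr [Expr [Expr [Term [Factor b]]] . [Term [Factor n]]] . [Term [Factor ( [Expr [Term [Factor n]]] )]]] . [Term [Factor b]]]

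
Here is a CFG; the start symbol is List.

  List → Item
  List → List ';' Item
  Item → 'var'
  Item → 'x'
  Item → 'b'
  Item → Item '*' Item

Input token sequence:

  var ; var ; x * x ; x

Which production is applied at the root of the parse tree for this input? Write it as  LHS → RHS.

List → List ';' Item

[List [List [List [List [Item var]] ; [Item var]] ; [Item [Item x] * [Item x]]] ; [Item x]]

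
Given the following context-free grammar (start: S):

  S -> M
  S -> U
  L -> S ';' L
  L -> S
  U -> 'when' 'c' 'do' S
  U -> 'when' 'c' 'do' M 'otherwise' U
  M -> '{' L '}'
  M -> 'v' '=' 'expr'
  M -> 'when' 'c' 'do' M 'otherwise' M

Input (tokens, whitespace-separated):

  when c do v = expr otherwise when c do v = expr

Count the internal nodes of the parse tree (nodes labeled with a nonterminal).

[S [U when c do [M v = expr] otherwise [U when c do [S [M v = expr]]]]]

6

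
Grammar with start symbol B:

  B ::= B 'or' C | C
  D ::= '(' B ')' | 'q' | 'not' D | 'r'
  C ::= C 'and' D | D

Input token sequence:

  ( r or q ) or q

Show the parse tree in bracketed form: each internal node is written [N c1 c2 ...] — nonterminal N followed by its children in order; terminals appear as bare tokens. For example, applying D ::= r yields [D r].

[B [B [C [D ( [B [B [C [D r]]] or [C [D q]]] )]]] or [C [D q]]]

B
B or C
C or C
D or C
( B ) or C
( B or C ) or C
( C or C ) or C
( D or C ) or C
( r or C ) or C
( r or D ) or C
( r or q ) or C
( r or q ) or D
( r or q ) or q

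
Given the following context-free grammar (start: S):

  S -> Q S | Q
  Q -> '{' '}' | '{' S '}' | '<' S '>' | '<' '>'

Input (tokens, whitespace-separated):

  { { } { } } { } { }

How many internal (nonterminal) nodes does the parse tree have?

10

[S [Q { [S [Q { }] [S [Q { }]]] }] [S [Q { }] [S [Q { }]]]]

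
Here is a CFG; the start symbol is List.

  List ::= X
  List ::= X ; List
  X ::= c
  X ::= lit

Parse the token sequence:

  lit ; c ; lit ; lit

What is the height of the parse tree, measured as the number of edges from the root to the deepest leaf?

5

[List [X lit] ; [List [X c] ; [List [X lit] ; [List [X lit]]]]]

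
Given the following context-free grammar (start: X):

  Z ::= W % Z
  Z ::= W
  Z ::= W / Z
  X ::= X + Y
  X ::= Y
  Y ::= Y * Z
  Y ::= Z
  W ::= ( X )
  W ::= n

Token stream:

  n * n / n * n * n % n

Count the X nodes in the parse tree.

[X [Y [Y [Y [Y [Z [W n]]] * [Z [W n] / [Z [W n]]]] * [Z [W n]]] * [Z [W n] % [Z [W n]]]]]

1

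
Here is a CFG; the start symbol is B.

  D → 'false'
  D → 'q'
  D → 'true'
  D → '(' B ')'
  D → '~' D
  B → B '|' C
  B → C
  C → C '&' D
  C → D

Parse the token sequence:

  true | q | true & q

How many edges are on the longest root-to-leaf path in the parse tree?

[B [B [B [C [D true]]] | [C [D q]]] | [C [C [D true]] & [D q]]]

5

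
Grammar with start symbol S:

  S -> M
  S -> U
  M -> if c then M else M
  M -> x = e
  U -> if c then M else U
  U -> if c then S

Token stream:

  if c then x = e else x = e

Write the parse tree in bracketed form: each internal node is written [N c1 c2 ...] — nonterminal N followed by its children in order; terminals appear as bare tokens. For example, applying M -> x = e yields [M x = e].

[S [M if c then [M x = e] else [M x = e]]]

S
M
if c then M else M
if c then x = e else M
if c then x = e else x = e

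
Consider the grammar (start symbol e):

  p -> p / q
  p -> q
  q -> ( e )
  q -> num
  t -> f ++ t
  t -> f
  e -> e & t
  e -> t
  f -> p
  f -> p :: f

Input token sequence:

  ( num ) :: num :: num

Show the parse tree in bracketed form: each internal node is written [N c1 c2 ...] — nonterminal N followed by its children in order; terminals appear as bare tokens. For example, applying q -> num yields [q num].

[e [t [f [p [q ( [e [t [f [p [q num]]]]] )]] :: [f [p [q num]] :: [f [p [q num]]]]]]]

e
t
f
p :: f
q :: f
( e ) :: f
( t ) :: f
( f ) :: f
( p ) :: f
( q ) :: f
( num ) :: f
( num ) :: p :: f
( num ) :: q :: f
( num ) :: num :: f
( num ) :: num :: p
( num ) :: num :: q
( num ) :: num :: num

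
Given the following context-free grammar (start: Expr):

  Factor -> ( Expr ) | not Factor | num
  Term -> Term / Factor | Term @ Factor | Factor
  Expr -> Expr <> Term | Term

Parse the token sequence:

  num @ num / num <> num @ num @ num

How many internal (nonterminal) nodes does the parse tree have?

[Expr [Expr [Term [Term [Term [Factor num]] @ [Factor num]] / [Factor num]]] <> [Term [Term [Term [Factor num]] @ [Factor num]] @ [Factor num]]]

14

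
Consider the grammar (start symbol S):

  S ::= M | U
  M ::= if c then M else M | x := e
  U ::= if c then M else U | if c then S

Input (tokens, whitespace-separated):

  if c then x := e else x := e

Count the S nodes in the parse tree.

[S [M if c then [M x := e] else [M x := e]]]

1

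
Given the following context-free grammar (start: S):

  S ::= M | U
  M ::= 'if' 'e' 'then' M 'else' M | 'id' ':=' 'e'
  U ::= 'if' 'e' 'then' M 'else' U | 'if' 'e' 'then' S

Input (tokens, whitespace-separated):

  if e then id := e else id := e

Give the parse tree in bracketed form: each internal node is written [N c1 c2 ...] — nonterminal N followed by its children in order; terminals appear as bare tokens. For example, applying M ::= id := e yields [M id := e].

[S [M if e then [M id := e] else [M id := e]]]

S
M
if e then M else M
if e then id := e else M
if e then id := e else id := e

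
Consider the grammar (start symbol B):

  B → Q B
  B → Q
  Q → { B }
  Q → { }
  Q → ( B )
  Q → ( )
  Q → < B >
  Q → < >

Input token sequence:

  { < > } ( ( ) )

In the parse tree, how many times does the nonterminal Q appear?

4

[B [Q { [B [Q < >]] }] [B [Q ( [B [Q ( )]] )]]]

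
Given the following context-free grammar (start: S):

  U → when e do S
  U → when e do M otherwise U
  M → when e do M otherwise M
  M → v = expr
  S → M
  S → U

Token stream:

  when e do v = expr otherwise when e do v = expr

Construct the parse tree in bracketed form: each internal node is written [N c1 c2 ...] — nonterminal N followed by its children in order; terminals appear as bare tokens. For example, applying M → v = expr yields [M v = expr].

[S [U when e do [M v = expr] otherwise [U when e do [S [M v = expr]]]]]

S
U
when e do M otherwise U
when e do v = expr otherwise U
when e do v = expr otherwise when e do S
when e do v = expr otherwise when e do M
when e do v = expr otherwise when e do v = expr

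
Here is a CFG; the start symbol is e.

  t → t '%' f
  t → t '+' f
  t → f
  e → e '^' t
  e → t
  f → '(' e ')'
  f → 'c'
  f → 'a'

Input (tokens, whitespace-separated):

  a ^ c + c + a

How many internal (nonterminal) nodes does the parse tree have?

10

[e [e [t [f a]]] ^ [t [t [t [f c]] + [f c]] + [f a]]]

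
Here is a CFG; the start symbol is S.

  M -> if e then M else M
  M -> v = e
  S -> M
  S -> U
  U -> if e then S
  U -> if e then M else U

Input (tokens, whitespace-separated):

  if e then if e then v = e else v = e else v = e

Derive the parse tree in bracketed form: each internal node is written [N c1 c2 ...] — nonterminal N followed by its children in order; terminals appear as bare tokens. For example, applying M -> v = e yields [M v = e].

[S [M if e then [M if e then [M v = e] else [M v = e]] else [M v = e]]]

S
M
if e then M else M
if e then if e then M else M else M
if e then if e then v = e else M else M
if e then if e then v = e else v = e else M
if e then if e then v = e else v = e else v = e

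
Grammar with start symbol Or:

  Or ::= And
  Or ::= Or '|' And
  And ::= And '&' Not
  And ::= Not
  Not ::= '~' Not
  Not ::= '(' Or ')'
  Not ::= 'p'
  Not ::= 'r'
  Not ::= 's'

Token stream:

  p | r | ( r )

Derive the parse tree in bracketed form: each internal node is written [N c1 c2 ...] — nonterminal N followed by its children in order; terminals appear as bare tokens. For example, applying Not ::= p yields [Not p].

[Or [Or [Or [And [Not p]]] | [And [Not r]]] | [And [Not ( [Or [And [Not r]]] )]]]

Or
Or | And
Or | And | And
And | And | And
Not | And | And
p | And | And
p | Not | And
p | r | And
p | r | Not
p | r | ( Or )
p | r | ( And )
p | r | ( Not )
p | r | ( r )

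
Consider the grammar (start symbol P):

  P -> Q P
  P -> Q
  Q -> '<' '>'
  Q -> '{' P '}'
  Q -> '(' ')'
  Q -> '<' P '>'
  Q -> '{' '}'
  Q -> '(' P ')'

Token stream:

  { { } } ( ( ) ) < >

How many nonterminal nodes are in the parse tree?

[P [Q { [P [Q { }]] }] [P [Q ( [P [Q ( )]] )] [P [Q < >]]]]

10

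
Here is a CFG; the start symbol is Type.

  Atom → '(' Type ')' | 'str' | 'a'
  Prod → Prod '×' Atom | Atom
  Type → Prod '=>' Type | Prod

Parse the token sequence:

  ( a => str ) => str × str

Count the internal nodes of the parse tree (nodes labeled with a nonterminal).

14

[Type [Prod [Atom ( [Type [Prod [Atom a]] => [Type [Prod [Atom str]]]] )]] => [Type [Prod [Prod [Atom str]] × [Atom str]]]]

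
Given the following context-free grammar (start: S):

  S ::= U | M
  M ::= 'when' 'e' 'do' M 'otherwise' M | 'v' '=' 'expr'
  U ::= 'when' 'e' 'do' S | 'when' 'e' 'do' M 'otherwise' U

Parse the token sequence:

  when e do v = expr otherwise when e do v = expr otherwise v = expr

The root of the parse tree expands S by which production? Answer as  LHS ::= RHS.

[S [M when e do [M v = expr] otherwise [M when e do [M v = expr] otherwise [M v = expr]]]]

S ::= M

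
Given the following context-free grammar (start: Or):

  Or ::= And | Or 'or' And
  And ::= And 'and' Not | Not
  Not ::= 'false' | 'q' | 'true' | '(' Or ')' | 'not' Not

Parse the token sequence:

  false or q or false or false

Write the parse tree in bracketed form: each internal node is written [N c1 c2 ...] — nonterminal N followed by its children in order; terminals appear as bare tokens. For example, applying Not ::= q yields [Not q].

[Or [Or [Or [Or [And [Not false]]] or [And [Not q]]] or [And [Not false]]] or [And [Not false]]]

Or
Or or And
Or or And or And
Or or And or And or And
And or And or And or And
Not or And or And or And
false or And or And or And
false or Not or And or And
false or q or And or And
false or q or Not or And
false or q or false or And
false or q or false or Not
false or q or false or false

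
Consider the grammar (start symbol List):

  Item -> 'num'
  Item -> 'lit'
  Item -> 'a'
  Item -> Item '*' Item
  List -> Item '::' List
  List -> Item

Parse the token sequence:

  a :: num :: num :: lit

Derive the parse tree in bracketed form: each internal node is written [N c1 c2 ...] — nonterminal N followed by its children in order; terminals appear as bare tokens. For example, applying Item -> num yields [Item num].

[List [Item a] :: [List [Item num] :: [List [Item num] :: [List [Item lit]]]]]

List
Item :: List
a :: List
a :: Item :: List
a :: num :: List
a :: num :: Item :: List
a :: num :: num :: List
a :: num :: num :: Item
a :: num :: num :: lit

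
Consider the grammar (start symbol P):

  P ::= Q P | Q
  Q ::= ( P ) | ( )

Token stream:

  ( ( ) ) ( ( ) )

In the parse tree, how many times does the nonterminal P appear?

4

[P [Q ( [P [Q ( )]] )] [P [Q ( [P [Q ( )]] )]]]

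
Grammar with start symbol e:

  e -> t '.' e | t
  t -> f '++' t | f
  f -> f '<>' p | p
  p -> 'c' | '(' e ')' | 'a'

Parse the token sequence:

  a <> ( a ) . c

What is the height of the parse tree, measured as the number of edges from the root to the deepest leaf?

[e [t [f [f [p a]] <> [p ( [e [t [f [p a]]]] )]]] . [e [t [f [p c]]]]]

8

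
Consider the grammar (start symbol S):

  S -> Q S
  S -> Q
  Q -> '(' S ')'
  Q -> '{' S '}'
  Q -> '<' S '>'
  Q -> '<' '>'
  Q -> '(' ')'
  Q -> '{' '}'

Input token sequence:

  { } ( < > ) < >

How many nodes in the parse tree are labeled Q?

[S [Q { }] [S [Q ( [S [Q < >]] )] [S [Q < >]]]]

4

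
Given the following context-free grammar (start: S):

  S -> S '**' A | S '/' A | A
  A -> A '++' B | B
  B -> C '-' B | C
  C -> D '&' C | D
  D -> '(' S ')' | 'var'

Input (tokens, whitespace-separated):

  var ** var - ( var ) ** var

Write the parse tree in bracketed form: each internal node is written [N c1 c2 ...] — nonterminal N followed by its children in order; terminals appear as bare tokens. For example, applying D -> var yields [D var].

S
S ** A
S ** A ** A
A ** A ** A
B ** A ** A
C ** A ** A
D ** A ** A
var ** A ** A
var ** B ** A
var ** C - B ** A
var ** D - B ** A
var ** var - B ** A
var ** var - C ** A
var ** var - D ** A
var ** var - ( S ) ** A
var ** var - ( A ) ** A
var ** var - ( B ) ** A
var ** var - ( C ) ** A
var ** var - ( D ) ** A
var ** var - ( var ) ** A
var ** var - ( var ) ** B
var ** var - ( var ) ** C
var ** var - ( var ) ** D
var ** var - ( var ) ** var

[S [S [S [A [B [C [D var]]]]] ** [A [B [C [D var]] - [B [C [D ( [S [A [B [C [D var]]]]] )]]]]]] ** [A [B [C [D var]]]]]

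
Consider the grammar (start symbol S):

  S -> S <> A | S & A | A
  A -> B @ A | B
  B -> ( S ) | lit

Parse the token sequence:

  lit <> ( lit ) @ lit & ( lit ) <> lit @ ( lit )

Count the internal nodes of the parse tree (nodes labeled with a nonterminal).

25

[S [S [S [S [A [B lit]]] <> [A [B ( [S [A [B lit]]] )] @ [A [B lit]]]] & [A [B ( [S [A [B lit]]] )]]] <> [A [B lit] @ [A [B ( [S [A [B lit]]] )]]]]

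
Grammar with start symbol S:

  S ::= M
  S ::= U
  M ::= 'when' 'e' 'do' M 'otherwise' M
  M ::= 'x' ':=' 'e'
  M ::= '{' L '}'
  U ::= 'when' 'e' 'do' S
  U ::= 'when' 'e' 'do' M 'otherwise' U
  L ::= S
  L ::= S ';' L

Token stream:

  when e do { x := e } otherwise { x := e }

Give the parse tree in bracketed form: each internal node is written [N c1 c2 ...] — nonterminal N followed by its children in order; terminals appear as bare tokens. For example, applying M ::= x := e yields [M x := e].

S
M
when e do M otherwise M
when e do { L } otherwise M
when e do { S } otherwise M
when e do { M } otherwise M
when e do { x := e } otherwise M
when e do { x := e } otherwise { L }
when e do { x := e } otherwise { S }
when e do { x := e } otherwise { M }
when e do { x := e } otherwise { x := e }

[S [M when e do [M { [L [S [M x := e]]] }] otherwise [M { [L [S [M x := e]]] }]]]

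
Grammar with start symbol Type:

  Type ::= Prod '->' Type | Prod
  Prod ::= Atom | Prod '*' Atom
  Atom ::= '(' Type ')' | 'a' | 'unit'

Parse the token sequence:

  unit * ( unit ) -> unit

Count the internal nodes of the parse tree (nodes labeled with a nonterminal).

[Type [Prod [Prod [Atom unit]] * [Atom ( [Type [Prod [Atom unit]]] )]] -> [Type [Prod [Atom unit]]]]

11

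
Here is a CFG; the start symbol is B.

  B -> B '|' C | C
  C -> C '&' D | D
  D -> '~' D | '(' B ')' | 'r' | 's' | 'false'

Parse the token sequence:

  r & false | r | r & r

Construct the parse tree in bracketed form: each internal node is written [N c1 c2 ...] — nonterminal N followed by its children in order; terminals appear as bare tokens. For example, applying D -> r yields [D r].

B
B | C
B | C | C
C | C | C
C & D | C | C
D & D | C | C
r & D | C | C
r & false | C | C
r & false | D | C
r & false | r | C
r & false | r | C & D
r & false | r | D & D
r & false | r | r & D
r & false | r | r & r

[B [B [B [C [C [D r]] & [D false]]] | [C [D r]]] | [C [C [D r]] & [D r]]]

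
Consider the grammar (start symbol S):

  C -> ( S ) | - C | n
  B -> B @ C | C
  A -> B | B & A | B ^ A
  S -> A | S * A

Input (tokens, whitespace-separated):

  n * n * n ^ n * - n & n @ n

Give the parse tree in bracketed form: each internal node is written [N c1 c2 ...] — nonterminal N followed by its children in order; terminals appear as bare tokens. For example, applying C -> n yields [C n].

[S [S [S [S [A [B [C n]]]] * [A [B [C n]]]] * [A [B [C n]] ^ [A [B [C n]]]]] * [A [B [C - [C n]]] & [A [B [B [C n]] @ [C n]]]]]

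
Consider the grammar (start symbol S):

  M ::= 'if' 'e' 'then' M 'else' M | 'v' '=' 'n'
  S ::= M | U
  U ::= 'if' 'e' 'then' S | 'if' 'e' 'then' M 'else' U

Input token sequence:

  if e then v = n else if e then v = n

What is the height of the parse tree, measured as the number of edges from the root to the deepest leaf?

5

[S [U if e then [M v = n] else [U if e then [S [M v = n]]]]]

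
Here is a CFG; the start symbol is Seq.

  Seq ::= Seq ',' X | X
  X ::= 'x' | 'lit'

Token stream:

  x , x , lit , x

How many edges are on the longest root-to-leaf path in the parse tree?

5

[Seq [Seq [Seq [Seq [X x]] , [X x]] , [X lit]] , [X x]]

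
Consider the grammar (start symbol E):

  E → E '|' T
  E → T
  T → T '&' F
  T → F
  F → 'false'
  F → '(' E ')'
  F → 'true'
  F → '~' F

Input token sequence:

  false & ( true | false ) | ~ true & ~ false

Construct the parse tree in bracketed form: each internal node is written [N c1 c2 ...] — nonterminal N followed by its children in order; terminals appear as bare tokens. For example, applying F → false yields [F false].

E
E | T
T | T
T & F | T
F & F | T
false & F | T
false & ( E ) | T
false & ( E | T ) | T
false & ( T | T ) | T
false & ( F | T ) | T
false & ( true | T ) | T
false & ( true | F ) | T
false & ( true | false ) | T
false & ( true | false ) | T & F
false & ( true | false ) | F & F
false & ( true | false ) | ~ F & F
false & ( true | false ) | ~ true & F
false & ( true | false ) | ~ true & ~ F
false & ( true | false ) | ~ true & ~ false

[E [E [T [T [F false]] & [F ( [E [E [T [F true]]] | [T [F false]]] )]]] | [T [T [F ~ [F true]]] & [F ~ [F false]]]]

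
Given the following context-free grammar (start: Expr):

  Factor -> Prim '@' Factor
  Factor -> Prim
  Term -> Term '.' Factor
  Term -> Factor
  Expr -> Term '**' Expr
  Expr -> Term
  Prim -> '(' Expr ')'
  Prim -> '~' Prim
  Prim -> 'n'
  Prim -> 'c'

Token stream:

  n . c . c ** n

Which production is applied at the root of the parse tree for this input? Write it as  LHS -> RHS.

Expr -> Term '**' Expr

[Expr [Term [Term [Term [Factor [Prim n]]] . [Factor [Prim c]]] . [Factor [Prim c]]] ** [Expr [Term [Factor [Prim n]]]]]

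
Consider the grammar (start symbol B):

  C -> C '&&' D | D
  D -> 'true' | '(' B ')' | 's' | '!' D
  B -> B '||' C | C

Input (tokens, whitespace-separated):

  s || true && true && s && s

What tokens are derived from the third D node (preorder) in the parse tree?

[B [B [C [D s]]] || [C [C [C [C [D true]] && [D true]] && [D s]] && [D s]]]

true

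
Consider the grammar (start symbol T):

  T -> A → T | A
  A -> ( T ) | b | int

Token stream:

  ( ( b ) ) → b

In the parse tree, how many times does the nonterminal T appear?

[T [A ( [T [A ( [T [A b]] )]] )] → [T [A b]]]

4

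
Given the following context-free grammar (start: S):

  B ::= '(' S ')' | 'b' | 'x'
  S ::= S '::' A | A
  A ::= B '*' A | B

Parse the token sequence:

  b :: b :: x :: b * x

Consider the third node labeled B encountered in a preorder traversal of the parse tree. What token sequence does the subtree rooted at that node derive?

x

[S [S [S [S [A [B b]]] :: [A [B b]]] :: [A [B x]]] :: [A [B b] * [A [B x]]]]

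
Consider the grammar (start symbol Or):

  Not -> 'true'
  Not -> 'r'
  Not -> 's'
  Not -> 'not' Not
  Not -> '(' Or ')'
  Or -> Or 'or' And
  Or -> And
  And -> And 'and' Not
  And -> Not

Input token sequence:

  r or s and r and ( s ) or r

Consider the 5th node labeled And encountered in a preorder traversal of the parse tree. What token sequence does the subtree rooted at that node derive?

[Or [Or [Or [And [Not r]]] or [And [And [And [Not s]] and [Not r]] and [Not ( [Or [And [Not s]]] )]]] or [And [Not r]]]

s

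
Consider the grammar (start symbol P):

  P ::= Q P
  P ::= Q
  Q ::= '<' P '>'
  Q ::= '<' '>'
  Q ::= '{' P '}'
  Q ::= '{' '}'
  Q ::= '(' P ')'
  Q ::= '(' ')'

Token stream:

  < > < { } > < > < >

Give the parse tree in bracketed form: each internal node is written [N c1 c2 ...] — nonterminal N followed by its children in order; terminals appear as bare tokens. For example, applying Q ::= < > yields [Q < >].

[P [Q < >] [P [Q < [P [Q { }]] >] [P [Q < >] [P [Q < >]]]]]

P
Q P
< > P
< > Q P
< > < P > P
< > < Q > P
< > < { } > P
< > < { } > Q P
< > < { } > < > P
< > < { } > < > Q
< > < { } > < > < >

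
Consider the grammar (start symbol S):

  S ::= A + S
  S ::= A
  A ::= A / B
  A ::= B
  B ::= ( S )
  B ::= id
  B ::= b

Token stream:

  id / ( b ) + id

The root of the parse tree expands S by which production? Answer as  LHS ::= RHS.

S ::= A + S

[S [A [A [B id]] / [B ( [S [A [B b]]] )]] + [S [A [B id]]]]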